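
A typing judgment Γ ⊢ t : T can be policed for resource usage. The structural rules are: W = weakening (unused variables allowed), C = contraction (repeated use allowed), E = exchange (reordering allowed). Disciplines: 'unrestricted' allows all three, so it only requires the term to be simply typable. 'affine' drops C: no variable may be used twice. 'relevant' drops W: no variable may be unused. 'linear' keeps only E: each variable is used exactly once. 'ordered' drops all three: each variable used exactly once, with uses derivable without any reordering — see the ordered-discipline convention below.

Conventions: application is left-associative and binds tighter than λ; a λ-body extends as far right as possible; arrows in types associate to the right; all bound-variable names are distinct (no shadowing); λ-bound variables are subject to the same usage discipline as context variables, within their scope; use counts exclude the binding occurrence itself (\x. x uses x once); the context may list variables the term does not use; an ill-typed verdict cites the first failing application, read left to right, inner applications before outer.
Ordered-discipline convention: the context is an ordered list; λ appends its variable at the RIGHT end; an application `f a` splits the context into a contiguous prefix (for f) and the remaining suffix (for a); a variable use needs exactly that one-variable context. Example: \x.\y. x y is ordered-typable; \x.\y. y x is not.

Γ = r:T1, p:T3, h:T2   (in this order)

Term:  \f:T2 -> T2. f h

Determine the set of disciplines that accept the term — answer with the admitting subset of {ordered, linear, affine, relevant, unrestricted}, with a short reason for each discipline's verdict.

admitted by: affine, unrestricted
usage: r ×0; p ×0; h ×1; f [bound] ×1
use order (left to right): f, h
typing: well-typed — term : (T2 -> T2) -> T2
ordered: ✗ — r, p left unused
linear: ✗ — r, p left unused
affine: ✓ — no duplicate uses among r, p, h, f
relevant: ✗ — r, p left unused
unrestricted: ✓ — simply typable at (T2 -> T2) -> T2; W, C, E all held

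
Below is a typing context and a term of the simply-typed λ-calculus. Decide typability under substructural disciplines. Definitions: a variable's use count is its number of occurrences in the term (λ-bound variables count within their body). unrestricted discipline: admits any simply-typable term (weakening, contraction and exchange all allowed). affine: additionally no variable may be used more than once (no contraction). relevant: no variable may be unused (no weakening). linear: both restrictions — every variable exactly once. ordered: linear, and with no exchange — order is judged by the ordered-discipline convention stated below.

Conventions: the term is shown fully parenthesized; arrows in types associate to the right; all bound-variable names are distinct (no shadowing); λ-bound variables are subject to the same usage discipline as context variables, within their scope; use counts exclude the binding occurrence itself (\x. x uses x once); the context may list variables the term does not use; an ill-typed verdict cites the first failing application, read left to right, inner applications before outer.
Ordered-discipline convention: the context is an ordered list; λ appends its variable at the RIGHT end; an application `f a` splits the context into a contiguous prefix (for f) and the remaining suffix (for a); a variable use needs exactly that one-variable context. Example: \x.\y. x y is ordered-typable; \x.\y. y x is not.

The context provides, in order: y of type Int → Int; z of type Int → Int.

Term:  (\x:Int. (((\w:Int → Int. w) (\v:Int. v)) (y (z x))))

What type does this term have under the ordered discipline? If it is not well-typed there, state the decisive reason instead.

term : Int → Int
variable uses: y: 1×; z: 1×; x (λ-bound): 1×; w (λ-bound): 1×; v (λ-bound): 1×
left-to-right use order: w, v, y, z, x
typing: ✓ — Int → Int
all disciplines: ordered ✓, linear ✓, affine ✓, relevant ✓, unrestricted ✓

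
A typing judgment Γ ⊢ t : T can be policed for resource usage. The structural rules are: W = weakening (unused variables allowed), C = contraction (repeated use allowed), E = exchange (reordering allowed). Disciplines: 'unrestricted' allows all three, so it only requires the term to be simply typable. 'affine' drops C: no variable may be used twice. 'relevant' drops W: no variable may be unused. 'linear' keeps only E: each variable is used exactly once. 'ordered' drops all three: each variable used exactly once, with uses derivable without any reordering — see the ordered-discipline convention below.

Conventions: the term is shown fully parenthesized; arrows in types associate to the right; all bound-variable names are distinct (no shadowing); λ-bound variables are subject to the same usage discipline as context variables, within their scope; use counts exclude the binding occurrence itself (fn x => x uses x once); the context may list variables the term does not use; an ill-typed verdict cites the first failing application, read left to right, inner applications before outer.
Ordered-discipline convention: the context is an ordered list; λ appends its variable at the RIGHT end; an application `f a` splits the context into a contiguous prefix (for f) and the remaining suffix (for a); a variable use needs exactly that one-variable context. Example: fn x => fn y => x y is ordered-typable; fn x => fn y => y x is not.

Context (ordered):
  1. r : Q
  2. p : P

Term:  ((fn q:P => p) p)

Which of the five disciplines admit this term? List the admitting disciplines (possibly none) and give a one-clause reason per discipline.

admitted in: unrestricted
use counts: r: 0, p: 2, q (λ-bound): 0
use order (left to right): p, p
typing: the term checks, with type P
ordered ✗ (needs contraction — p ×2; unused: r, q — weakening required)
linear ✗ (needs contraction — p ×2; unused: r, q — weakening required)
affine ✗ (needs contraction — p ×2)
relevant ✗ (unused: r, q — weakening required)
unrestricted ✓ (typability at P is all that's needed)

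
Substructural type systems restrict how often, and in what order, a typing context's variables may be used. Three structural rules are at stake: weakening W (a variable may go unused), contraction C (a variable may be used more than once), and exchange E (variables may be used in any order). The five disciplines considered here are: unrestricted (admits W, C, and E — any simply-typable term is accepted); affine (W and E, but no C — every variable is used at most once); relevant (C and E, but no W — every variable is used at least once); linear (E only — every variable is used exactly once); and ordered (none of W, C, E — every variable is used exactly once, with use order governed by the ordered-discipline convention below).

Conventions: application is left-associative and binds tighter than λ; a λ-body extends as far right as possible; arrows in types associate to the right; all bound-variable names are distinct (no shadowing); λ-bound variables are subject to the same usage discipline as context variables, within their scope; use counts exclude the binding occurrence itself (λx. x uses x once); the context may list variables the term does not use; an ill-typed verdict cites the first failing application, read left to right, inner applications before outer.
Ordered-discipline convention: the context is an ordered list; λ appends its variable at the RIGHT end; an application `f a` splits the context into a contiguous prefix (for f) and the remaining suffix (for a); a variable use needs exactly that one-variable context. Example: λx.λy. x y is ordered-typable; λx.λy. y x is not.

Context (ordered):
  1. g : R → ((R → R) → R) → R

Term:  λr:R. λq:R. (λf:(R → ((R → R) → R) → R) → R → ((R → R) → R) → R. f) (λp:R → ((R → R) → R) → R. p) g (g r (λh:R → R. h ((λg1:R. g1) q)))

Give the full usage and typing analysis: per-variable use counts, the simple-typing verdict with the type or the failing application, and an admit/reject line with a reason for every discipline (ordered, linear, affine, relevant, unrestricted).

variable uses: g: 2×; r (λ-bound): 1×; q (λ-bound): 1×; f (λ-bound): 1×; p (λ-bound): 1×; h (λ-bound): 1×; g1 (λ-bound): 1×
uses in reading order: f, p, g, g, r, h, g1, q
typing: ✓ — R → R → ((R → R) → R) → R
ordered: ✗, uses contraction: g ×2
linear: ✗, uses contraction: g ×2
affine: ✗, uses contraction: g ×2
relevant: ✓, none of g, r, q, f, p, h, g1 goes unused
unrestricted: ✓, simply typable at R → R → ((R → R) → R) → R; W, C, E all held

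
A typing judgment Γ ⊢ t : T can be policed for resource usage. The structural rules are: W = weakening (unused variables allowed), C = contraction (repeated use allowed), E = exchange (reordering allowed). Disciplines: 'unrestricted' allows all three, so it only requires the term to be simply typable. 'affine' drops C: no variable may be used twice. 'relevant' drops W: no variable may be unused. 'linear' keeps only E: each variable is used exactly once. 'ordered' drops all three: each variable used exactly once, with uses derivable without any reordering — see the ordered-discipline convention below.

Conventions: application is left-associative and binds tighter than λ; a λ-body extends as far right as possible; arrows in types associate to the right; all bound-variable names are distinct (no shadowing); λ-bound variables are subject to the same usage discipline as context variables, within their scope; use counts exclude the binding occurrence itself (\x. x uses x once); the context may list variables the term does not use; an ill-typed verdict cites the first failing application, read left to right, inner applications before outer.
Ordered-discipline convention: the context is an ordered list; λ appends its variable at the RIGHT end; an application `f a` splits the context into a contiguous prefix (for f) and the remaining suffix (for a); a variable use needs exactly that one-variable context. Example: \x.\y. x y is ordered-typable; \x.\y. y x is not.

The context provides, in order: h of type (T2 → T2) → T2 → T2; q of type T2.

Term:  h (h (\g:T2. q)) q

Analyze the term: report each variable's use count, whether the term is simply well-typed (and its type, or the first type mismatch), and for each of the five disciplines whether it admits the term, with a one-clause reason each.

use counts: h=2; q=2; g [bound]=0
uses in reading order: h, h, q, q
typing: well-typed — term : T2
ordered: ✗, repeated use of h ×2, q ×2; unused: g — weakening required
linear: ✗, repeated use of h ×2, q ×2; unused: g — weakening required
affine: ✗, repeated use of h ×2, q ×2
relevant: ✗, unused: g — weakening required
unrestricted: ✓, simply typable at T2; W, C, E all held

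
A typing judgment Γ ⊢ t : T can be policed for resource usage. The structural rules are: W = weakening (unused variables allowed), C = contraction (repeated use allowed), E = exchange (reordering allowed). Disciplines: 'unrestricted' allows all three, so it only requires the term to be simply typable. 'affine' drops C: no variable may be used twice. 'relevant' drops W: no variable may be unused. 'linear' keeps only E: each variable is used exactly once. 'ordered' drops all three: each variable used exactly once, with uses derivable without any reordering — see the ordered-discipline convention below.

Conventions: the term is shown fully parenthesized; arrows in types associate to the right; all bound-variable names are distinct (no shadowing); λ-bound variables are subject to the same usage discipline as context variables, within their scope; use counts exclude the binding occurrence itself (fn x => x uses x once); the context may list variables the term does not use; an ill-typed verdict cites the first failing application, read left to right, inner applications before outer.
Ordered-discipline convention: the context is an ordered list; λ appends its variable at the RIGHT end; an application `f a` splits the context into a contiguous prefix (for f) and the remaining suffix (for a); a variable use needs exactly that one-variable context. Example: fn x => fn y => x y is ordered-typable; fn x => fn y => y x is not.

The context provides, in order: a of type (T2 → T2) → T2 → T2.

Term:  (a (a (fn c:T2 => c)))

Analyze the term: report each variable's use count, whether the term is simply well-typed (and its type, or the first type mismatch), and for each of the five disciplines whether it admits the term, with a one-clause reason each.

variable uses: a: 2, c (λ-bound): 1
use order (left to right): a, a, c
typing: well-typed at T2 → T2
ordered: ✗ — uses contraction: a ×2
linear: ✗ — uses contraction: a ×2
affine: ✗ — uses contraction: a ×2
relevant: ✓ — every one of a, c appears
unrestricted: ✓ — typability at T2 → T2 is all that's needed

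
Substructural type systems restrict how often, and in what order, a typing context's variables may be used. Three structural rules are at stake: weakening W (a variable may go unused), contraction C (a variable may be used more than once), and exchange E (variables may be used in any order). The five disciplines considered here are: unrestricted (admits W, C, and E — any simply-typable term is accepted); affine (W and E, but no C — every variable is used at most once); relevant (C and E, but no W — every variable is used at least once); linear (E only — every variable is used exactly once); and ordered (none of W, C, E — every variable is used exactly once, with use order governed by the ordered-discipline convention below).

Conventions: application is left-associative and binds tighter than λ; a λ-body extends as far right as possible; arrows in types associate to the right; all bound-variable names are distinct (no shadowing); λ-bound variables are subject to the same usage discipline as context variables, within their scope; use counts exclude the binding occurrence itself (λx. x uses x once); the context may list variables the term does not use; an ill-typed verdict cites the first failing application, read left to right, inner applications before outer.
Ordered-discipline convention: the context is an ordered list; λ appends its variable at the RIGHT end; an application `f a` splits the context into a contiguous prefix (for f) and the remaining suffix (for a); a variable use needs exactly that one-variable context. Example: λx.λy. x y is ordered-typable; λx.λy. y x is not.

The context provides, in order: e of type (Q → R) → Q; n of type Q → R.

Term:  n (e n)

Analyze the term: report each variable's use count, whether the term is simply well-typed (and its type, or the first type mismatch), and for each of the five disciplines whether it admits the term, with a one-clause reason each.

use counts: e ×1; n ×2
left-to-right use order: n, e, n
typing: well-typed at R
ordered: ✗, needs contraction — n ×2
linear: ✗, needs contraction — n ×2
affine: ✗, needs contraction — n ×2
relevant: ✓, at least one use each (e, n)
unrestricted: ✓, well-typed at R; no restrictions here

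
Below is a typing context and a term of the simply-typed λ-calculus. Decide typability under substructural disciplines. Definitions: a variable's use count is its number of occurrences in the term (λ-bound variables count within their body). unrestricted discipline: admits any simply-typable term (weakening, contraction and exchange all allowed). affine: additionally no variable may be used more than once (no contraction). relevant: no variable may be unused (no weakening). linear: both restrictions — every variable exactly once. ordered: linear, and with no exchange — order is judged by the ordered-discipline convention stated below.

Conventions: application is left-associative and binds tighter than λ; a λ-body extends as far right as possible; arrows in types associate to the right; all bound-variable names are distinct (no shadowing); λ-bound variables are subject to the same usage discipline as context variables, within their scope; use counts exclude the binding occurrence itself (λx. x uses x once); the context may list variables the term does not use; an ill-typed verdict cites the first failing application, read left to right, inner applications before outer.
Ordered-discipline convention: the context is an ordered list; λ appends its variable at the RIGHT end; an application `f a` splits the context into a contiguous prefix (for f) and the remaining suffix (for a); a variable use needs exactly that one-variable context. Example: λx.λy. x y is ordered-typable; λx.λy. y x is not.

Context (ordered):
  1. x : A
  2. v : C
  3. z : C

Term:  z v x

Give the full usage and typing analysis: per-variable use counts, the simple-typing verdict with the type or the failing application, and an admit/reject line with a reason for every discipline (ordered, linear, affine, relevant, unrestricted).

variable uses: x: 1; v: 1; z: 1
use order (left to right): z, v, x
typing: ill-typed: applying a non-function (C)
ordered ✗ (not simply typable)
linear ✗ (fails simple typing)
affine ✗ (a type mismatch blocks all five)
relevant ✗ (the type mismatch rejects it)
unrestricted ✗ (not simply typable)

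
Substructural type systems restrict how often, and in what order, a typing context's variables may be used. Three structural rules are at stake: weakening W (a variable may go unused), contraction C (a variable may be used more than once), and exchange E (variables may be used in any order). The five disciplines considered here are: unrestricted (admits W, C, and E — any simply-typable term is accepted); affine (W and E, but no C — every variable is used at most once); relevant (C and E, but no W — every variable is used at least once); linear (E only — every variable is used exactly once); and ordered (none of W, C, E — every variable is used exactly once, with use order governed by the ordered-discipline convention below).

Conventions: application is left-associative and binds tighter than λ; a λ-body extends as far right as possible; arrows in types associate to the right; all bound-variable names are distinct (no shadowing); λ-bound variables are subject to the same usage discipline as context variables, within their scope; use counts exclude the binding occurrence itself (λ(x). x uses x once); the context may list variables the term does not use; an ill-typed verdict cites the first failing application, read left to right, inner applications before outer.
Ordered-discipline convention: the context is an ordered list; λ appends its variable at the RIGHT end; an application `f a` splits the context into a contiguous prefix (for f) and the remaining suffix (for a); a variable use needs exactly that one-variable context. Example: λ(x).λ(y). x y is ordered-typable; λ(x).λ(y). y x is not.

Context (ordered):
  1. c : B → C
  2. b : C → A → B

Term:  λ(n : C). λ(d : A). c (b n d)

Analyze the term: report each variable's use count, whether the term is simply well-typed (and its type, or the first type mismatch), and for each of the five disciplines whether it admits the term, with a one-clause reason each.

use counts: c ×1, b ×1, n (λ-bound) ×1, d (λ-bound) ×1
uses in reading order: c, b, n, d
typing: ✓ — C → A → C
ordered ✓ (single-use (c, b, n, d), ordered derivation ok)
linear ✓ (c, b, n, d: one use apiece)
affine ✓ (no duplicate uses among c, b, n, d)
relevant ✓ (none of c, b, n, d goes unused)
unrestricted ✓ (simply typable at C → A → C; W, C, E all held)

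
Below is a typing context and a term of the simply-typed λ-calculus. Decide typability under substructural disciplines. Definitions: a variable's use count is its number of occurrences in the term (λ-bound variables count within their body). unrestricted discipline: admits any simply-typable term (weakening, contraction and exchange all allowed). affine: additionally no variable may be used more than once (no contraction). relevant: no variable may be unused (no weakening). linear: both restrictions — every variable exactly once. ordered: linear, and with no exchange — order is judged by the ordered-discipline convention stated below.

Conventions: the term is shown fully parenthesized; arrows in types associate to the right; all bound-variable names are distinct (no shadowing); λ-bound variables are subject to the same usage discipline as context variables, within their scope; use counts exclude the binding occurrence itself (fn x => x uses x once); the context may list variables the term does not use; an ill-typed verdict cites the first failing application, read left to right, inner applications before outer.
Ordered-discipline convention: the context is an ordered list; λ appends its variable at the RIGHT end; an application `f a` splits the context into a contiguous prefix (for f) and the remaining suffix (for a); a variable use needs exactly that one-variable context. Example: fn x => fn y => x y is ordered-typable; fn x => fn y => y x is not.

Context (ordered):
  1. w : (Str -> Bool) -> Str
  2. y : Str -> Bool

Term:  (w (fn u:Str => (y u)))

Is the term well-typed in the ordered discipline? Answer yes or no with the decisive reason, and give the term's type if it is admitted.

yes — single-use (w, y, u), ordered derivation ok; term : Str
use counts: w ×1, y ×1, u (λ-bound) ×1
use order (left to right): w, y, u
typing: the term checks, with type Str
summary: ordered ✓ | linear ✓ | affine ✓ | relevant ✓ | unrestricted ✓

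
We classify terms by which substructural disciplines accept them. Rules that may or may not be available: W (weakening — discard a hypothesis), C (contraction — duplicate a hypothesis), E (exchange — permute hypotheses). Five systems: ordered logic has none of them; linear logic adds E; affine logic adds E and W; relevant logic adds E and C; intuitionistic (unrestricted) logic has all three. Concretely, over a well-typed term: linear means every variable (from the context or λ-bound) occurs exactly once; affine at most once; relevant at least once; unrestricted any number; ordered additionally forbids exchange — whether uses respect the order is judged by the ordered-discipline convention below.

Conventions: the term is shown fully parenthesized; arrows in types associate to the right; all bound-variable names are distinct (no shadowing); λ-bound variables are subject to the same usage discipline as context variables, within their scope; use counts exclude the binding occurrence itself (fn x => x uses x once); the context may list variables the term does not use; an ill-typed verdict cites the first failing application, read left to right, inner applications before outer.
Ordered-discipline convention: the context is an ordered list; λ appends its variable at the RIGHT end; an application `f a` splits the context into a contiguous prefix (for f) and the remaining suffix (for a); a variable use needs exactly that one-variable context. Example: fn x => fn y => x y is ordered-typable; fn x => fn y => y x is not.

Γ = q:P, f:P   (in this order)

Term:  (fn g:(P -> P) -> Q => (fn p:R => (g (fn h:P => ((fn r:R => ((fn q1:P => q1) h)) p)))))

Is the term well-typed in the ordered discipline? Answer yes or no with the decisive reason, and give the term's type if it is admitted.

no — q, f, r never used (weakening)
use counts: q: 0×, f: 0×, g (λ-bound): 1×, p (λ-bound): 1×, h (λ-bound): 1×, r (λ-bound): 0×, q1 (λ-bound): 1×
order of uses: g, q1, h, p
typing: well-typed — term : ((P -> P) -> Q) -> R -> Q
all disciplines: ordered ✗; linear ✗; affine ✓; relevant ✗; unrestricted ✓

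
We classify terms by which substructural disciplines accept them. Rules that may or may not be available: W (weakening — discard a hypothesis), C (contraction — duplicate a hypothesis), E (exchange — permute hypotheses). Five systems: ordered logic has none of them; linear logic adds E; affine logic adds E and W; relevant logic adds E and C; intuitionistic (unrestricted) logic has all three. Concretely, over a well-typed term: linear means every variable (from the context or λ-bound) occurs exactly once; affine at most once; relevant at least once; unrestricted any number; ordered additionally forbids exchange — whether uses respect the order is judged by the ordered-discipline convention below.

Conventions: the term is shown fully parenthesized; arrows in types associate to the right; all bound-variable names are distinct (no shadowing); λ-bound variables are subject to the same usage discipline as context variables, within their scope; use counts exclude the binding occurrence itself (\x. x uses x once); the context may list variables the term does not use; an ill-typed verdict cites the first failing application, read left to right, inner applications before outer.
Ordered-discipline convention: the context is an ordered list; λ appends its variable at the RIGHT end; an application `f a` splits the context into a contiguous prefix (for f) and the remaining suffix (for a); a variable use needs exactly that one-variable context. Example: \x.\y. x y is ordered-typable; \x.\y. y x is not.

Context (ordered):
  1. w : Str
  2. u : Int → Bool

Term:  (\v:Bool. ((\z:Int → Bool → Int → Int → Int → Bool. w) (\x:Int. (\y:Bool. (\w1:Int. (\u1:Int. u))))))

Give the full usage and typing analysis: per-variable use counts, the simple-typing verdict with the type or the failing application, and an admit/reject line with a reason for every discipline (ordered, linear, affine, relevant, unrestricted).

usage: w: 1×, u: 1×, v (λ-bound): 0×, z (λ-bound): 0×, x (λ-bound): 0×, y (λ-bound): 0×, w1 (λ-bound): 0×, u1 (λ-bound): 0×
order of uses: w, u
typing: well-typed — term : Bool → Str
ordered: ✗ — needs weakening: v, z, x, y, w1, u1 unused
linear: ✗ — needs weakening: v, z, x, y, w1, u1 unused
affine: ✓ — w, u, v, z, x, y, w1, u1: no repeats, contraction unneeded
relevant: ✗ — needs weakening: v, z, x, y, w1, u1 unused
unrestricted: ✓ — typability at Bool → Str is all that's needed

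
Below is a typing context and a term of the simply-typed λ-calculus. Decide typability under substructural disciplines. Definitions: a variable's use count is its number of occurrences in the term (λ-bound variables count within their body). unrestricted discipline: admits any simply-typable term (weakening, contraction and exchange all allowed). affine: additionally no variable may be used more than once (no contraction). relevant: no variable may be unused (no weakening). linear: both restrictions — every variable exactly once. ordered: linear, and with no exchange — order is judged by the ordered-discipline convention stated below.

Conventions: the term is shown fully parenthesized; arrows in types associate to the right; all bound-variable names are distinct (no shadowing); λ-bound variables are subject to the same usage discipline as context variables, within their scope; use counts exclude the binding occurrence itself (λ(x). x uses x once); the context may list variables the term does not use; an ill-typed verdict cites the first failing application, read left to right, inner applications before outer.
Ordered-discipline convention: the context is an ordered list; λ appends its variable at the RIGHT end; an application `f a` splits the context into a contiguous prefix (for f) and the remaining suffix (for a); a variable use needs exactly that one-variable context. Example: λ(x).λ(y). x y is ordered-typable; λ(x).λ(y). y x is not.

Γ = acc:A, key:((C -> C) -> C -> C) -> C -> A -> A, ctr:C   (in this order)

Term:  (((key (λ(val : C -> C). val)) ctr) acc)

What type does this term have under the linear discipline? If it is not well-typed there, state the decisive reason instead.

term : A
variable uses: acc: 1; key: 1; ctr: 1; val (bound): 1
uses in reading order: key, val, ctr, acc
typing: the term checks, with type A
across the five disciplines: ordered ✗; linear ✓; affine ✓; relevant ✓; unrestricted ✓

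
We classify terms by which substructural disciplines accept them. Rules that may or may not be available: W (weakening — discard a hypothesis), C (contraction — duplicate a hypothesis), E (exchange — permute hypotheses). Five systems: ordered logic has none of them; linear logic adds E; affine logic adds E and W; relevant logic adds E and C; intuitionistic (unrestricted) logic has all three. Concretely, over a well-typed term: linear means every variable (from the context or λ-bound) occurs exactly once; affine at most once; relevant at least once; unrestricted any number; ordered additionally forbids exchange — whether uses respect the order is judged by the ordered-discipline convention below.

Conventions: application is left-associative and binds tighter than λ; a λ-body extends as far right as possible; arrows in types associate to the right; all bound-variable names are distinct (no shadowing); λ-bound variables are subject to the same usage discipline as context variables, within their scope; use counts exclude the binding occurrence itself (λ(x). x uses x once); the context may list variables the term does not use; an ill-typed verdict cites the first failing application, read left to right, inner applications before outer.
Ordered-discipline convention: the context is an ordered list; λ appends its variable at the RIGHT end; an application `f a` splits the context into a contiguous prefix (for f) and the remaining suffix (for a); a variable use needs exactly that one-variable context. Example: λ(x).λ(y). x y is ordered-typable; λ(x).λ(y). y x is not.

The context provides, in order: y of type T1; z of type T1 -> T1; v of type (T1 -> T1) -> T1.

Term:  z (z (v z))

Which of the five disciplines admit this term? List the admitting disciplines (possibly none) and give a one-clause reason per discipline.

admitted by: unrestricted
variable uses: y: 0×; z: 3×; v: 1×
order of uses: z, z, v, z
typing: ✓ — T1
ordered: ✗ — needs contraction — z ×3; unused: y — weakening required
linear: ✗ — needs contraction — z ×3; unused: y — weakening required
affine: ✗ — needs contraction — z ×3
relevant: ✗ — unused: y — weakening required
unrestricted: ✓ — well-typed at T1; no restrictions here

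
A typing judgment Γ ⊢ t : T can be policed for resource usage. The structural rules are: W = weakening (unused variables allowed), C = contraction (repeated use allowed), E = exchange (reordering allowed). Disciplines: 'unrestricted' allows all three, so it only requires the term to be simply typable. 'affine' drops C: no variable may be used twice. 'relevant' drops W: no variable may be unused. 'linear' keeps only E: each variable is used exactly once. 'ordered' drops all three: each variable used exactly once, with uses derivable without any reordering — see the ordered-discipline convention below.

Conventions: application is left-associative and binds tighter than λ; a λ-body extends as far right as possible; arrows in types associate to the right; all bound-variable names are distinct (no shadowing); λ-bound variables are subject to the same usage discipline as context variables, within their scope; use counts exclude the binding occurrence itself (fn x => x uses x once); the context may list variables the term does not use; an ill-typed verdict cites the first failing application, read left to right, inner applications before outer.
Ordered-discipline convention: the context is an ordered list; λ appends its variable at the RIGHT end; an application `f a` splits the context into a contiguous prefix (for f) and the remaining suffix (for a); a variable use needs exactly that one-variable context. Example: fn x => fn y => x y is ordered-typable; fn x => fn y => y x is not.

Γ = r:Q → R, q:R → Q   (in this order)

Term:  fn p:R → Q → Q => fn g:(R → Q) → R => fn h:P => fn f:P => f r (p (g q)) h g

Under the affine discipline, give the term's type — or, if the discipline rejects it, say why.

not well-typed under affine — not simply typable
usage: r=1; q=1; p (λ-bound)=1; g (λ-bound)=2; h (λ-bound)=1; f (λ-bound)=1
uses in reading order: f, r, p, g, q, h, g
typing: ill-typed: non-function type P applied to an argument
all disciplines: ordered ✗; linear ✗; affine ✗; relevant ✗; unrestricted ✗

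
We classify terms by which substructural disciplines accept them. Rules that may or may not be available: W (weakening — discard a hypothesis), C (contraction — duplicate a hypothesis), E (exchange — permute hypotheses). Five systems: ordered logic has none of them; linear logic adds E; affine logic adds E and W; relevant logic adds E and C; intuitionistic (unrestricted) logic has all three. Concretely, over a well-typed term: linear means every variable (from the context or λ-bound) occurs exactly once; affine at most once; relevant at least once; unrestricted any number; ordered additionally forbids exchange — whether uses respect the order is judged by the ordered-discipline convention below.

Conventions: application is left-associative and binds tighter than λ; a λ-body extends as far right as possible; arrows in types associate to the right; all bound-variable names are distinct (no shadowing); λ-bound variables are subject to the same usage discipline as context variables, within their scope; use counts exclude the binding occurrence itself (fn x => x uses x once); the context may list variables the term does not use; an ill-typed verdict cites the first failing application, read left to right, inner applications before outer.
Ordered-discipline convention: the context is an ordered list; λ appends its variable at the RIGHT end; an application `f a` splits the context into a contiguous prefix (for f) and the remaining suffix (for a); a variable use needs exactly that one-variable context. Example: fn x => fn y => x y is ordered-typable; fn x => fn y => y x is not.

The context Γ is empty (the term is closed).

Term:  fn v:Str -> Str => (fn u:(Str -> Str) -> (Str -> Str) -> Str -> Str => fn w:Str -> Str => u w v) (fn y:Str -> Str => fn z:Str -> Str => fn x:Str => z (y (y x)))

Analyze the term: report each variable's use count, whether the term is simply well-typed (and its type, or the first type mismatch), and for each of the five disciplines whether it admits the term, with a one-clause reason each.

use counts: v (bound): 1; u (bound): 1; w (bound): 1; y (bound): 2; z (bound): 1; x (bound): 1
uses in reading order: u, w, v, z, y, y, x
typing: well-typed — term : (Str -> Str) -> (Str -> Str) -> Str -> Str
ordered: ✗ — needs contraction — y ×2
linear: ✗ — needs contraction — y ×2
affine: ✗ — needs contraction — y ×2
relevant: ✓ — v, u, w, y, z, x: all used, weakening unneeded
unrestricted: ✓ — well-typed at (Str -> Str) -> (Str -> Str) -> Str -> Str; no restrictions here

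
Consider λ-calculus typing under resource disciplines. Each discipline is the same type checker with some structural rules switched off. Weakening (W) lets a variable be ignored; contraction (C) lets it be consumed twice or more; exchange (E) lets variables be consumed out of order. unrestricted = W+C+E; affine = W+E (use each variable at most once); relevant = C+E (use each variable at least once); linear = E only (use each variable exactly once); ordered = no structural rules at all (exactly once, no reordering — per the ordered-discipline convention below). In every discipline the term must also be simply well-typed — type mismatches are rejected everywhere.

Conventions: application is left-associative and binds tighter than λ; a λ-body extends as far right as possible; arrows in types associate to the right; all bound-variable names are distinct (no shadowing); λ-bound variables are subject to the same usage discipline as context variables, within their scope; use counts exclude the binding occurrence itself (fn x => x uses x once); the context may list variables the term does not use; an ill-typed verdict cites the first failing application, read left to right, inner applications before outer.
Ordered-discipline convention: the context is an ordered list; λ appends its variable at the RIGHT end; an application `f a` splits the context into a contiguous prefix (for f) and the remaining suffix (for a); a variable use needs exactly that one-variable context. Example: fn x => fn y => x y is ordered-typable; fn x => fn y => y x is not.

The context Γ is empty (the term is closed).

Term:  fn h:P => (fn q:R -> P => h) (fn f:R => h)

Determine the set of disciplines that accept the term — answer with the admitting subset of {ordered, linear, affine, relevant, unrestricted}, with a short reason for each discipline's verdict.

accepted by: unrestricted
usage: h [bound]=2; q [bound]=0; f [bound]=0
order of uses: h, h
typing: ✓ — P -> P
ordered ✗ (needs contraction — h ×2; q, f left unused)
linear ✗ (needs contraction — h ×2; q, f left unused)
affine ✗ (needs contraction — h ×2)
relevant ✗ (q, f left unused)
unrestricted ✓ (type-checks (P -> P) and nothing is barred)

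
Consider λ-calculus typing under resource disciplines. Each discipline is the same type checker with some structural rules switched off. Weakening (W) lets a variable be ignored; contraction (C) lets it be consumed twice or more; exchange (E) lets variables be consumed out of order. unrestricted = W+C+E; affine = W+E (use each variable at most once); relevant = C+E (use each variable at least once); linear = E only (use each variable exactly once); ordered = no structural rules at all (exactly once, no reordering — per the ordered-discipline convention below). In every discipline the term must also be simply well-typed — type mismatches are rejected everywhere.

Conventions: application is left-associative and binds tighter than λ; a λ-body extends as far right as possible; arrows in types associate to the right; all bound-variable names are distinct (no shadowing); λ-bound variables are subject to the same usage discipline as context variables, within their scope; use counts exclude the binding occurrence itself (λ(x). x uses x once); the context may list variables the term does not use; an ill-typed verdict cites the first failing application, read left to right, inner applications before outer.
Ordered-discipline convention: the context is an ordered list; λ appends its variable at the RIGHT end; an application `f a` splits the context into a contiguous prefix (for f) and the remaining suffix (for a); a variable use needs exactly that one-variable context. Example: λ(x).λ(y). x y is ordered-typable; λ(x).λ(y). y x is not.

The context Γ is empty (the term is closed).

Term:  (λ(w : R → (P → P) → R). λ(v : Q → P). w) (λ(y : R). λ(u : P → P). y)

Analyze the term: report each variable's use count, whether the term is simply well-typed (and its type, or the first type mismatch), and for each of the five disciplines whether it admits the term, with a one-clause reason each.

counts: w (λ-bound)=1, v (λ-bound)=0, y (λ-bound)=1, u (λ-bound)=0
uses in reading order: w, y
typing: well-typed at (Q → P) → R → (P → P) → R
ordered: ✗ — v, u left unused
linear: ✗ — v, u left unused
affine: ✓ — w, v, y, u: no repeats, contraction unneeded
relevant: ✗ — v, u left unused
unrestricted: ✓ — type-checks ((Q → P) → R → (P → P) → R) and nothing is barred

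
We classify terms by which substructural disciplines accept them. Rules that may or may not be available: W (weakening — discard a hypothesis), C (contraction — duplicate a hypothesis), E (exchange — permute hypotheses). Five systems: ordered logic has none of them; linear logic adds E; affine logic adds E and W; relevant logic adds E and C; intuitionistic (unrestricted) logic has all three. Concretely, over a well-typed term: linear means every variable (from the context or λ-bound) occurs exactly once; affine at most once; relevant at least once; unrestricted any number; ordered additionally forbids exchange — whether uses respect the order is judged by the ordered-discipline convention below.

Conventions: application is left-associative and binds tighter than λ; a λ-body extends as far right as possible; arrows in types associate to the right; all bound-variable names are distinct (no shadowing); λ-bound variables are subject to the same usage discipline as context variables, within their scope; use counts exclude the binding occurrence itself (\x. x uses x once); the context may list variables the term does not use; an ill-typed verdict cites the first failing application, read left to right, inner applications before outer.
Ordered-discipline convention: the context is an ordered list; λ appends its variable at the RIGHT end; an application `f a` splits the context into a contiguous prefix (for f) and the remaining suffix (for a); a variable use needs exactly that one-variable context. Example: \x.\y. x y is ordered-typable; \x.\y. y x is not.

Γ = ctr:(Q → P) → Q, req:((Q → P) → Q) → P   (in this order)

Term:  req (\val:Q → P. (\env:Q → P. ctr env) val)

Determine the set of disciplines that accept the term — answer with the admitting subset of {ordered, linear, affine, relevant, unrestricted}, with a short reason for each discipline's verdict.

admitted in: linear, affine, relevant, unrestricted
use counts: ctr: 1; req: 1; val [bound]: 1; env [bound]: 1
use order (left to right): req, ctr, env, val
typing: well-typed — term : P
ordered: ✗, use order req, ctr, env, val needs exchange
linear: ✓, ctr, req, val, env: one use apiece
affine: ✓, at most one use each (ctr, req, val, env)
relevant: ✓, every one of ctr, req, val, env appears
unrestricted: ✓, well-typed at P; no restrictions here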